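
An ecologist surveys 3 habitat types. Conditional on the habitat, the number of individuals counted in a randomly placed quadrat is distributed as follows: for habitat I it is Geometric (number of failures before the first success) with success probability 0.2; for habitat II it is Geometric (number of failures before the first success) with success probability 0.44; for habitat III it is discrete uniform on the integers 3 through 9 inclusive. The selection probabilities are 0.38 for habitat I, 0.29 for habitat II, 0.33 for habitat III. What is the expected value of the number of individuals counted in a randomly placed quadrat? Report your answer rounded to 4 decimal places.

3.8691

Component means — I: 4; II: 1.27273; III: 6.
E[X] = 0.38·4 + 0.29·1.27273 + 0.33·6 = 3.86909.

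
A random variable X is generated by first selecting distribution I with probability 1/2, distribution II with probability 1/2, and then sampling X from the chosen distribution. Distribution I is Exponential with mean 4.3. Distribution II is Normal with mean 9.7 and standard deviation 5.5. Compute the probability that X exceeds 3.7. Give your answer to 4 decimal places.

Conditional on each component, P(X > 3.7): I: 0.422965; II: 0.862344.
By total probability, P(X > 3.7) = 0.5·0.422965 + 0.5·0.862344 = 0.642654.

0.6427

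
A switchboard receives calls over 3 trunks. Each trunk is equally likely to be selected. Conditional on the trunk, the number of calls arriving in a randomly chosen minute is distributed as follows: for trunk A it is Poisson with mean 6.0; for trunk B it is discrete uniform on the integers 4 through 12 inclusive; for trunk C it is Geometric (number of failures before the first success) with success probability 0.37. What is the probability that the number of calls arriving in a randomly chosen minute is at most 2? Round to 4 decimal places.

Conditional on each trunk, P(X ≤ 2): A: 0.0619688; B: 0; C: 0.749953.
By total probability, P(X ≤ 2) = 0.333333·0.0619688 + 0.333333·0 + 0.333333·0.749953 = 0.270641.

0.2706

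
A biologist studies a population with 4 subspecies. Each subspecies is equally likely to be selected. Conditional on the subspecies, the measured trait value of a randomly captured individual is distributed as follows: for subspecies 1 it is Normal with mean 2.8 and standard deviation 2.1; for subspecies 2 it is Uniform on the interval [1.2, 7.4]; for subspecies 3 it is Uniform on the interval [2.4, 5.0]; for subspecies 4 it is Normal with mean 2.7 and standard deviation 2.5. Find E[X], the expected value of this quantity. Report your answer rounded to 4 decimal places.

3.3750

Component means — 1: 2.8; 2: 4.3; 3: 3.7; 4: 2.7.
E[X] = 0.25·2.8 + 0.25·4.3 + 0.25·3.7 + 0.25·2.7 = 3.375.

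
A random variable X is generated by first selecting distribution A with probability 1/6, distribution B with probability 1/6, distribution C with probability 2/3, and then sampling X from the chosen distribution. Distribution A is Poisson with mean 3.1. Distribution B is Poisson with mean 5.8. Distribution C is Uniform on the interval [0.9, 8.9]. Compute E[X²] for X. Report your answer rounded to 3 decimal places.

28.254

For each component E[X²] = Var + (mean)², giving A: 12.71; B: 39.44; C: 29.3433.
Overall E[X²] = 0.166667·12.71 + 0.166667·39.44 + 0.666667·29.3433 = 28.2539.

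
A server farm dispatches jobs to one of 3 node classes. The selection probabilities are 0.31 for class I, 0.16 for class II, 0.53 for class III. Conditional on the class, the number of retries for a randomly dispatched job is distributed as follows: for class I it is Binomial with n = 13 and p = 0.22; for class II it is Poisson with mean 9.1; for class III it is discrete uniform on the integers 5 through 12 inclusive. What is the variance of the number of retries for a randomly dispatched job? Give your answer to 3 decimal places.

12.118

Per component, I: μ=2.86, E[X²]=10.4104; II: μ=9.1, E[X²]=91.91; III: μ=8.5, E[X²]=77.5.
E[X] = 0.31·2.86 + 0.16·9.1 + 0.53·8.5 = 6.8476.
E[X²] = 0.31·10.4104 + 0.16·91.91 + 0.53·77.5 = 59.0078.
Var(X) = E[X²] − (E[X])² = 59.0078 − 46.8896 = 12.1182.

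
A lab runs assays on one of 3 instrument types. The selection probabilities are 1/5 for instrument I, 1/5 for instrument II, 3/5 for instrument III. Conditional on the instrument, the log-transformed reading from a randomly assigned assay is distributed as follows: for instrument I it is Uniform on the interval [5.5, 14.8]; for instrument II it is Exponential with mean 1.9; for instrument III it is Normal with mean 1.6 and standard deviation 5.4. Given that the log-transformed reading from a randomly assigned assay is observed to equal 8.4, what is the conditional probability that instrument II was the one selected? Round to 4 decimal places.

0.0295

Likelihoods f(8.4 | ·): I: 0.107527; II: 0.00632714; III: 0.0334332.
Posterior ∝ prior × likelihood. Numerator for II: 0.2·0.00632714 = 0.00126543.
Normalizing constant: 0.2·0.107527 + 0.2·0.00632714 + 0.6·0.0334332 = 0.0428308.
P(II | observation) = 0.00126543 / 0.0428308 = 0.0295449.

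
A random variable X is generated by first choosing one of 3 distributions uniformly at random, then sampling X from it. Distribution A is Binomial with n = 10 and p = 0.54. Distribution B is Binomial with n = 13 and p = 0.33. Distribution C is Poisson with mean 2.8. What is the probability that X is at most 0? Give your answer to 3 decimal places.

0.022

Conditional on each component, P(X ≤ 0): A: 0.000424207; B: 0.00548242; C: 0.0608101.
By total probability, P(X ≤ 0) = 0.333333·0.000424207 + 0.333333·0.00548242 + 0.333333·0.0608101 = 0.0222389.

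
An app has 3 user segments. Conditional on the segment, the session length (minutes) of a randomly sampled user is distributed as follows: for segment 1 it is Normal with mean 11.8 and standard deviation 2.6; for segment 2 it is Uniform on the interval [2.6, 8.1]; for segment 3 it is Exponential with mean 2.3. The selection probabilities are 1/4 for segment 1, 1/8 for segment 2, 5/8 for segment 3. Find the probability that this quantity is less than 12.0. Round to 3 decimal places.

0.879

Conditional on each segment, P(X < 12.0): 1: 0.530658; 2: 1; 3: 0.994579.
By total probability, P(X < 12.0) = 0.25·0.530658 + 0.125·1 + 0.625·0.994579 = 0.879276.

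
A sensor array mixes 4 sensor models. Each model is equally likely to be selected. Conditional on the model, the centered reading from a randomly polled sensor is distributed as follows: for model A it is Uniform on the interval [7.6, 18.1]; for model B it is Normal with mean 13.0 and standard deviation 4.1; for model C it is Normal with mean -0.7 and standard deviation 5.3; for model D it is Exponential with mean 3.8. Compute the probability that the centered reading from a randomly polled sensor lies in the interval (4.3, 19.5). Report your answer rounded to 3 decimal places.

Conditional on each model, P(4.3 < X < 19.5): A: 1; B: 0.926637; C: 0.17267; D: 0.316616.
By total probability, P(4.3 < X < 19.5) = 0.25·1 + 0.25·0.926637 + 0.25·0.17267 + 0.25·0.316616 = 0.603981.

0.604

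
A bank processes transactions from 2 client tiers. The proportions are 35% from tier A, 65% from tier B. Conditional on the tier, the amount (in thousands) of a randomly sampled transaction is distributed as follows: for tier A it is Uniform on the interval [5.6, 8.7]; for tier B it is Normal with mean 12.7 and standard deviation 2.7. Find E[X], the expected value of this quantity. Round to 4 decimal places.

Component means — A: 7.15; B: 12.7.
E[X] = 0.35·7.15 + 0.65·12.7 = 10.7575.

10.7575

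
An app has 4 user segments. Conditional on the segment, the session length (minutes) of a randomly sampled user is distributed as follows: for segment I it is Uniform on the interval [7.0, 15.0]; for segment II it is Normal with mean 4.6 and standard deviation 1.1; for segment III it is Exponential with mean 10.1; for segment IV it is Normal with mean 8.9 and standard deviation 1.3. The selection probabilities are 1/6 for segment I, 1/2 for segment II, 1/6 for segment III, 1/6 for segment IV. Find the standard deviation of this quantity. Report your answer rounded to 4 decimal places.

5.1417

Per component, I: μ=11, E[X²]=126.333; II: μ=4.6, E[X²]=22.37; III: μ=10.1, E[X²]=204.02; IV: μ=8.9, E[X²]=80.9.
E[X] = 0.166667·11 + 0.5·4.6 + 0.166667·10.1 + 0.166667·8.9 = 7.3.
E[X²] = 0.166667·126.333 + 0.5·22.37 + 0.166667·204.02 + 0.166667·80.9 = 79.7272.
Var(X) = E[X²] − (E[X])² = 79.7272 − 53.29 = 26.4372.
SD(X) = √26.4372 = 5.14171.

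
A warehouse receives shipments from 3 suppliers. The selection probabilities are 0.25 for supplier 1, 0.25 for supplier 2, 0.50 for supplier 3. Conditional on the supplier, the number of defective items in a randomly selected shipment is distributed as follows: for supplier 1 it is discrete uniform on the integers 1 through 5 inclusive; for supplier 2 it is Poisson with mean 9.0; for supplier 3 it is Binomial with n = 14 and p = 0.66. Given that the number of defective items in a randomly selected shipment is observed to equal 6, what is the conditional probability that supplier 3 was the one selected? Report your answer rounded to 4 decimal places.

Likelihoods P(X=6 | ·): 1: 0; 2: 0.0910903; 3: 0.0443252.
Posterior ∝ prior × likelihood. Numerator for 3: 0.5·0.0443252 = 0.0221626.
Normalizing constant: 0.25·0 + 0.25·0.0910903 + 0.5·0.0443252 = 0.0449352.
P(3 | observation) = 0.0221626 / 0.0449352 = 0.493212.

0.4932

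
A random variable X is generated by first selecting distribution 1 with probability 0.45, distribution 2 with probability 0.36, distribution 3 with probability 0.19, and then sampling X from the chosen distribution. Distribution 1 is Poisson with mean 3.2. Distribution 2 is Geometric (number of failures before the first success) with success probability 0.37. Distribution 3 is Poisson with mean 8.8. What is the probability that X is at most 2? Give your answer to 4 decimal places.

Conditional on each component, P(X ≤ 2): 1: 0.379904; 2: 0.749953; 3: 0.00731357.
By total probability, P(X ≤ 2) = 0.45·0.379904 + 0.36·0.749953 + 0.19·0.00731357 = 0.442329.

0.4423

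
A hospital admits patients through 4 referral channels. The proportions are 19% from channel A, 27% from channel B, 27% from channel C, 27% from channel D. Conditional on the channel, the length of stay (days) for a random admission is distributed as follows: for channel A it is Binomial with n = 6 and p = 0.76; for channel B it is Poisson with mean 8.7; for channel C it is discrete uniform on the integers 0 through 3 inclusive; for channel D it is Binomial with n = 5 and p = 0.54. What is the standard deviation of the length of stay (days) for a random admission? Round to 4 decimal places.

3.3579

Per component, A: μ=4.56, E[X²]=21.888; B: μ=8.7, E[X²]=84.39; C: μ=1.5, E[X²]=3.5; D: μ=2.7, E[X²]=8.532.
E[X] = 0.19·4.56 + 0.27·8.7 + 0.27·1.5 + 0.27·2.7 = 4.3494.
E[X²] = 0.19·21.888 + 0.27·84.39 + 0.27·3.5 + 0.27·8.532 = 30.1927.
Var(X) = E[X²] − (E[X])² = 30.1927 − 18.9173 = 11.2754.
SD(X) = √11.2754 = 3.35788.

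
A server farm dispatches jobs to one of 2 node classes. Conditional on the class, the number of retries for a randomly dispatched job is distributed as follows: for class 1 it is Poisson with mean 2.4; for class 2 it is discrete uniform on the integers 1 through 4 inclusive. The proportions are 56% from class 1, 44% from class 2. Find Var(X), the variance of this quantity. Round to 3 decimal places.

1.896

Per component, 1: μ=2.4, E[X²]=8.16; 2: μ=2.5, E[X²]=7.5.
E[X] = 0.56·2.4 + 0.44·2.5 = 2.444.
E[X²] = 0.56·8.16 + 0.44·7.5 = 7.8696.
Var(X) = E[X²] − (E[X])² = 7.8696 − 5.97314 = 1.89646.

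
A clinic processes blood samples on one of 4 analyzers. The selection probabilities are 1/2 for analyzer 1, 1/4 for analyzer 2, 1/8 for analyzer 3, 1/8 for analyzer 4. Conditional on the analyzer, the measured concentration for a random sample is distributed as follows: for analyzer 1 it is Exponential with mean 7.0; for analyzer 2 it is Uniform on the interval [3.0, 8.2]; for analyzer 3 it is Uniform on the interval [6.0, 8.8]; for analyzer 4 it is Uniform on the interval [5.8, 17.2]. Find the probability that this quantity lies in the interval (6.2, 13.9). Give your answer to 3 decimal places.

Conditional on each analyzer, P(6.2 < X < 13.9): 1: 0.275137; 2: 0.384615; 3: 0.928571; 4: 0.675439.
By total probability, P(6.2 < X < 13.9) = 0.5·0.275137 + 0.25·0.384615 + 0.125·0.928571 + 0.125·0.675439 = 0.434224.

0.434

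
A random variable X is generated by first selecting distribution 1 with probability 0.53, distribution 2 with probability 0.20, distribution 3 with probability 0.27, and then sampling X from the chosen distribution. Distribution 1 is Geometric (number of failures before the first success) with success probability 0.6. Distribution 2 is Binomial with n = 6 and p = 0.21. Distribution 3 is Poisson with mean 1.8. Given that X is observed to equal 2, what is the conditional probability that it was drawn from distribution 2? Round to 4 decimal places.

Likelihoods P(X=2 | ·): 1: 0.096; 2: 0.257655; 3: 0.267784.
Posterior ∝ prior × likelihood. Numerator for 2: 0.2·0.257655 = 0.051531.
Normalizing constant: 0.53·0.096 + 0.2·0.257655 + 0.27·0.267784 = 0.174713.
P(2 | observation) = 0.051531 / 0.174713 = 0.294947.

0.2949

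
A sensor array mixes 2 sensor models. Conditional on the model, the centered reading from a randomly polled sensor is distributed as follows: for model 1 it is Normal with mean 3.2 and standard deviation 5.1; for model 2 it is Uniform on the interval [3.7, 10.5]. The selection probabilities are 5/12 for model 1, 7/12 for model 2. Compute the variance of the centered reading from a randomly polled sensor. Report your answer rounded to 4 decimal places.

Per component, 1: μ=3.2, E[X²]=36.25; 2: μ=7.1, E[X²]=54.2633.
E[X] = 0.416667·3.2 + 0.583333·7.1 = 5.475.
E[X²] = 0.416667·36.25 + 0.583333·54.2633 = 46.7578.
Var(X) = E[X²] − (E[X])² = 46.7578 − 29.9756 = 16.7822.

16.7822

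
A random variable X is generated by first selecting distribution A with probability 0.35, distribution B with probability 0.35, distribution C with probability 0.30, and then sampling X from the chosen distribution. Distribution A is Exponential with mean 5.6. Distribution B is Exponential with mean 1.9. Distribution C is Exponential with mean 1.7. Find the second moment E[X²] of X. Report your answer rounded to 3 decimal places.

For each component E[X²] = Var + (mean)², giving A: 62.72; B: 7.22; C: 5.78.
Overall E[X²] = 0.35·62.72 + 0.35·7.22 + 0.3·5.78 = 26.213.

26.213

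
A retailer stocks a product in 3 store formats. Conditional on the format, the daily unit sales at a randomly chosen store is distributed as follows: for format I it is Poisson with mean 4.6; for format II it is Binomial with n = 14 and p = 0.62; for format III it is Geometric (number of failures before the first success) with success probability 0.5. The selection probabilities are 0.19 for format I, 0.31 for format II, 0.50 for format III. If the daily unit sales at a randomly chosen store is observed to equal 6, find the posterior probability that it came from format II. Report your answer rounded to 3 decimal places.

Likelihoods P(X=6 | ·): I: 0.13227; II: 0.0741608; III: 0.0078125.
Posterior ∝ prior × likelihood. Numerator for II: 0.31·0.0741608 = 0.0229898.
Normalizing constant: 0.19·0.13227 + 0.31·0.0741608 + 0.5·0.0078125 = 0.0520273.
P(II | observation) = 0.0229898 / 0.0520273 = 0.44188.

0.442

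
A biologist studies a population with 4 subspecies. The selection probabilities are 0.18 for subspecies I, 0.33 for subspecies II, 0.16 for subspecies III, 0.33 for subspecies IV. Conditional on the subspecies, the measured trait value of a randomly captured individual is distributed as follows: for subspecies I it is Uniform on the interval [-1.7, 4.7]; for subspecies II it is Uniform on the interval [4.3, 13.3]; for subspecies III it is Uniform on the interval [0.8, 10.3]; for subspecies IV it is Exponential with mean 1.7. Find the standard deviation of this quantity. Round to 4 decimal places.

Per component, I: μ=1.5, E[X²]=5.66333; II: μ=8.8, E[X²]=84.19; III: μ=5.55, E[X²]=38.3233; IV: μ=1.7, E[X²]=5.78.
E[X] = 0.18·1.5 + 0.33·8.8 + 0.16·5.55 + 0.33·1.7 = 4.623.
E[X²] = 0.18·5.66333 + 0.33·84.19 + 0.16·38.3233 + 0.33·5.78 = 36.8412.
Var(X) = E[X²] − (E[X])² = 36.8412 − 21.3721 = 15.4691.
SD(X) = √15.4691 = 3.93308.

3.9331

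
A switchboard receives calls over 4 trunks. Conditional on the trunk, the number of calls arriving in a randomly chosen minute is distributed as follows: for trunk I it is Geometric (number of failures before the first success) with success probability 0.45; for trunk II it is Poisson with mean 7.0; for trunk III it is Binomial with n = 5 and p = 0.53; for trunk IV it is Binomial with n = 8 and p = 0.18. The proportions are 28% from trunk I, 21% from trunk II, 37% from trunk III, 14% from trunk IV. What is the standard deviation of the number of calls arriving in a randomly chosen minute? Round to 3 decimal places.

2.736

Per component, I: μ=1.22222, E[X²]=4.20988; II: μ=7, E[X²]=56; III: μ=2.65, E[X²]=8.268; IV: μ=1.44, E[X²]=3.2544.
E[X] = 0.28·1.22222 + 0.21·7 + 0.37·2.65 + 0.14·1.44 = 2.99432.
E[X²] = 0.28·4.20988 + 0.21·56 + 0.37·8.268 + 0.14·3.2544 = 16.4535.
Var(X) = E[X²] − (E[X])² = 16.4535 − 8.96597 = 7.48758.
SD(X) = √7.48758 = 2.73634.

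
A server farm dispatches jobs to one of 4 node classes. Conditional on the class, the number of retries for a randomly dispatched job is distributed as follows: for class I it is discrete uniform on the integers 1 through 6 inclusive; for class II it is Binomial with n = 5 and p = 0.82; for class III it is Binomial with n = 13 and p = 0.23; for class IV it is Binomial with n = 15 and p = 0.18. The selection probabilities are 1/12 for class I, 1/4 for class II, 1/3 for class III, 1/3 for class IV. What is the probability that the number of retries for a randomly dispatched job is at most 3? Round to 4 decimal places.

Conditional on each class, P(X ≤ 3): I: 0.5; II: 0.222351; III: 0.651066; IV: 0.721805.
By total probability, P(X ≤ 3) = 0.0833333·0.5 + 0.25·0.222351 + 0.333333·0.651066 + 0.333333·0.721805 = 0.554878.

0.5549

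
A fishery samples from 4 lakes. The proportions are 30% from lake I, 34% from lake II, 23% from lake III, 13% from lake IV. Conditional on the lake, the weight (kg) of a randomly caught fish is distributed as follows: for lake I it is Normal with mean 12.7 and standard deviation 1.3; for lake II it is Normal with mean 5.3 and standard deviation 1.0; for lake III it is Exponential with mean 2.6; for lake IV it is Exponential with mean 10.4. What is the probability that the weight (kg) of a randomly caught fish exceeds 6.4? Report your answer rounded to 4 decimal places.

Conditional on each lake, P(X > 6.4): I: 0.999999; II: 0.135666; III: 0.0853036; IV: 0.540433.
By total probability, P(X > 6.4) = 0.3·0.999999 + 0.34·0.135666 + 0.23·0.0853036 + 0.13·0.540433 = 0.436002.

0.4360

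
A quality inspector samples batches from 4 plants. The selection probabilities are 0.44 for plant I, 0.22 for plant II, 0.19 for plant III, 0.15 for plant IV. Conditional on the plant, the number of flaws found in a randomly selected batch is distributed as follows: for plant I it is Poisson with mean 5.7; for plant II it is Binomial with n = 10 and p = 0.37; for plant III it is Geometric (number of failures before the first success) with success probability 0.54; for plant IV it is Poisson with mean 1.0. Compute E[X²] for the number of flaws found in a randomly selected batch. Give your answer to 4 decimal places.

For each component E[X²] = Var + (mean)², giving I: 38.19; II: 16.021; III: 2.30316; IV: 2.
Overall E[X²] = 0.44·38.19 + 0.22·16.021 + 0.19·2.30316 + 0.15·2 = 21.0658.

21.0658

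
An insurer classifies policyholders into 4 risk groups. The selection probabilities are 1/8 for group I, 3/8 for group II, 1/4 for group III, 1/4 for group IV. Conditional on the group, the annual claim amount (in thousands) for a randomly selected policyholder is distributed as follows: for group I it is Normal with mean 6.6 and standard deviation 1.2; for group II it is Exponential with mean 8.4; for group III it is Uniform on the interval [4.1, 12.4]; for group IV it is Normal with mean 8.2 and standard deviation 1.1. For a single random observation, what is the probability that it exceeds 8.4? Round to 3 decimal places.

0.374

Conditional on each group, P(X > 8.4): I: 0.0668072; II: 0.367879; III: 0.481928; IV: 0.427863.
By total probability, P(X > 8.4) = 0.125·0.0668072 + 0.375·0.367879 + 0.25·0.481928 + 0.25·0.427863 = 0.373753.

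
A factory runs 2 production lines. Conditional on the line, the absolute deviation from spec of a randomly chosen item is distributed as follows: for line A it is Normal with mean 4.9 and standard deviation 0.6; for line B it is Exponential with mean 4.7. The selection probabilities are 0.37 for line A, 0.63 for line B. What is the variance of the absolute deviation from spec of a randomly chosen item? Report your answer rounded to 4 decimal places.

Per component, A: μ=4.9, E[X²]=24.37; B: μ=4.7, E[X²]=44.18.
E[X] = 0.37·4.9 + 0.63·4.7 = 4.774.
E[X²] = 0.37·24.37 + 0.63·44.18 = 36.8503.
Var(X) = E[X²] − (E[X])² = 36.8503 − 22.7911 = 14.0592.

14.0592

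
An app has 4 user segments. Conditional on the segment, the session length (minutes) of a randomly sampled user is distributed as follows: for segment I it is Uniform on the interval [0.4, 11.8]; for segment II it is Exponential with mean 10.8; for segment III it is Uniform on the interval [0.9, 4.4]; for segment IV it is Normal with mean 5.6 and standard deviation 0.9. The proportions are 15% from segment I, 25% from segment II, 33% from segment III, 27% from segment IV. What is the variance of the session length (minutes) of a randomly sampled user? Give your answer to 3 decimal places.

40.848

Per component, I: μ=6.1, E[X²]=48.04; II: μ=10.8, E[X²]=233.28; III: μ=2.65, E[X²]=8.04333; IV: μ=5.6, E[X²]=32.17.
E[X] = 0.15·6.1 + 0.25·10.8 + 0.33·2.65 + 0.27·5.6 = 6.0015.
E[X²] = 0.15·48.04 + 0.25·233.28 + 0.33·8.04333 + 0.27·32.17 = 76.8662.
Var(X) = E[X²] − (E[X])² = 76.8662 − 36.018 = 40.8482.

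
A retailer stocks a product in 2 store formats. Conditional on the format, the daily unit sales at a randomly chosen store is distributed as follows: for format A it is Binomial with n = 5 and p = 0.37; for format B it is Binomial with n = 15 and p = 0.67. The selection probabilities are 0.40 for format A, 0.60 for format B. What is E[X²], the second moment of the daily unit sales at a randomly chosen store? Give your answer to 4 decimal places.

For each component E[X²] = Var + (mean)², giving A: 4.588; B: 104.319.
Overall E[X²] = 0.4·4.588 + 0.6·104.319 = 64.4266.

64.4266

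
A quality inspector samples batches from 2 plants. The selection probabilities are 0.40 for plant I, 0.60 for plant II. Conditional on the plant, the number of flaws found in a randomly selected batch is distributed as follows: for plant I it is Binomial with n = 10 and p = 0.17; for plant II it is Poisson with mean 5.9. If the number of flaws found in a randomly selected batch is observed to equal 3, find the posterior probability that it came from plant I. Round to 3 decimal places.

Likelihoods P(X=3 | ·): I: 0.159983; II: 0.0937707.
Posterior ∝ prior × likelihood. Numerator for I: 0.4·0.159983 = 0.0639933.
Normalizing constant: 0.4·0.159983 + 0.6·0.0937707 = 0.120256.
P(I | observation) = 0.0639933 / 0.120256 = 0.532143.

0.532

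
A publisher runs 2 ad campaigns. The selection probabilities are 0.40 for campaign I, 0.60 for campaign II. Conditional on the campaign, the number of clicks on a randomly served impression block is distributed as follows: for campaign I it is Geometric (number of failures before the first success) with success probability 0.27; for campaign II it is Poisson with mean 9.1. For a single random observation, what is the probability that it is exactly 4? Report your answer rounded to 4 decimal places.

Conditional on each campaign, P(X = 4): I: 0.0766753; II: 0.0319062.
By total probability, P(X = 4) = 0.4·0.0766753 + 0.6·0.0319062 = 0.0498138.

0.0498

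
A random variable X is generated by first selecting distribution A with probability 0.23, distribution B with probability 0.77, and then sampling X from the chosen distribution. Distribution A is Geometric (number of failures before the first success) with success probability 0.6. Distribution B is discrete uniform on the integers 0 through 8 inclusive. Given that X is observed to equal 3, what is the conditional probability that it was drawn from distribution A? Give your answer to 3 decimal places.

0.094

Likelihoods P(X=3 | ·): A: 0.0384; B: 0.111111.
Posterior ∝ prior × likelihood. Numerator for A: 0.23·0.0384 = 0.008832.
Normalizing constant: 0.23·0.0384 + 0.77·0.111111 = 0.0943876.
P(A | observation) = 0.008832 / 0.0943876 = 0.0935717.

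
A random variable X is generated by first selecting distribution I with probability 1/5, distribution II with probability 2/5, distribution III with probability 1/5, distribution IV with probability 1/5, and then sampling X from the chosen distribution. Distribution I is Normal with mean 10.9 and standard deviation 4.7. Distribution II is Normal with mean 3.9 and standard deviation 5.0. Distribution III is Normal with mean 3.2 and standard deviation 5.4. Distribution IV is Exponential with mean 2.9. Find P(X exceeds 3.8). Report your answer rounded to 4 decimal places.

0.5352

Conditional on each component, P(X > 3.8): I: 0.93456; II: 0.507978; III: 0.455764; IV: 0.269727.
By total probability, P(X > 3.8) = 0.2·0.93456 + 0.4·0.507978 + 0.2·0.455764 + 0.2·0.269727 = 0.535201.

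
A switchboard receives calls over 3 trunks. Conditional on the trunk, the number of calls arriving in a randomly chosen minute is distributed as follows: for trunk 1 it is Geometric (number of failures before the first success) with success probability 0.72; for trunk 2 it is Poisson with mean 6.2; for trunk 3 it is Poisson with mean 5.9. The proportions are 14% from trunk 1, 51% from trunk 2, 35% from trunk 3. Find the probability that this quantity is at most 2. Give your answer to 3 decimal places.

Conditional on each trunk, P(X ≤ 2): 1: 0.978048; 2: 0.0536176; 3: 0.0665822.
By total probability, P(X ≤ 2) = 0.14·0.978048 + 0.51·0.0536176 + 0.35·0.0665822 = 0.187575.

0.188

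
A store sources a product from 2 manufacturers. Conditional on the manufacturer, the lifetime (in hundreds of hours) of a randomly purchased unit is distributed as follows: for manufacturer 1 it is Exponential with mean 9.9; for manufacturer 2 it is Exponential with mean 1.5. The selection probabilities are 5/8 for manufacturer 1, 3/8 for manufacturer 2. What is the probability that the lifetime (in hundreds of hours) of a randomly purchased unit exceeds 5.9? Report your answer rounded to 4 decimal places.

0.3517

Conditional on each manufacturer, P(X > 5.9): 1: 0.551034; 2: 0.0195783.
By total probability, P(X > 5.9) = 0.625·0.551034 + 0.375·0.0195783 = 0.351738.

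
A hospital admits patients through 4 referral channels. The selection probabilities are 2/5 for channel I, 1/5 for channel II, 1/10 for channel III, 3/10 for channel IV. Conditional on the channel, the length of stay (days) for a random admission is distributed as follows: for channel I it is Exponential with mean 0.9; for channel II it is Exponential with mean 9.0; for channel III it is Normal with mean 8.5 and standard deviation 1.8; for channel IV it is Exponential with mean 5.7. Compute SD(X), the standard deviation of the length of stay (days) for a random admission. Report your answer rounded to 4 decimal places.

Per component, I: μ=0.9, E[X²]=1.62; II: μ=9, E[X²]=162; III: μ=8.5, E[X²]=75.49; IV: μ=5.7, E[X²]=64.98.
E[X] = 0.4·0.9 + 0.2·9 + 0.1·8.5 + 0.3·5.7 = 4.72.
E[X²] = 0.4·1.62 + 0.2·162 + 0.1·75.49 + 0.3·64.98 = 60.091.
Var(X) = E[X²] − (E[X])² = 60.091 − 22.2784 = 37.8126.
SD(X) = √37.8126 = 6.1492.

6.1492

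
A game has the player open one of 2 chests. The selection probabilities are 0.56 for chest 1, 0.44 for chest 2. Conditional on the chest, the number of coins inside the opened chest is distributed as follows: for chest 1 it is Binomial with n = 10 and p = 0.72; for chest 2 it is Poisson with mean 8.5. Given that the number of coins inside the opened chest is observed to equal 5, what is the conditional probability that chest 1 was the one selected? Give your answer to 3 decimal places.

0.587

Likelihoods P(X=5 | ·): 1: 0.0839176; 2: 0.0752333.
Posterior ∝ prior × likelihood. Numerator for 1: 0.56·0.0839176 = 0.0469939.
Normalizing constant: 0.56·0.0839176 + 0.44·0.0752333 = 0.0800965.
P(1 | observation) = 0.0469939 / 0.0800965 = 0.586715.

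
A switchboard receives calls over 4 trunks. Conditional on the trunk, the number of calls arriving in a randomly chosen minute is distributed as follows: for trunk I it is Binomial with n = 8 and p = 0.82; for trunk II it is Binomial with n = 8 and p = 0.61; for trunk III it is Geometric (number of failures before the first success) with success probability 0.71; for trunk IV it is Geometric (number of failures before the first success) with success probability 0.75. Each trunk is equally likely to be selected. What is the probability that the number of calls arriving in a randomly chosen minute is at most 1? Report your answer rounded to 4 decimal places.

0.4652

Conditional on each trunk, P(X ≤ 1): I: 4.12636e-05; II: 0.00723207; III: 0.9159; IV: 0.9375.
By total probability, P(X ≤ 1) = 0.25·4.12636e-05 + 0.25·0.00723207 + 0.25·0.9159 + 0.25·0.9375 = 0.465168.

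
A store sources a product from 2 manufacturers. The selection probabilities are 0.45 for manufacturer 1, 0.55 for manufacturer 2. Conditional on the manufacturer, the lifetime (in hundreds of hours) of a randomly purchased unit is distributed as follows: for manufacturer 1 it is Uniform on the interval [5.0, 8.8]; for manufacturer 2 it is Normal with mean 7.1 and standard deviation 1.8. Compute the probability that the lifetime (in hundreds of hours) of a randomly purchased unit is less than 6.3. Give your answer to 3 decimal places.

Conditional on each manufacturer, P(X < 6.3): 1: 0.342105; 2: 0.328361.
By total probability, P(X < 6.3) = 0.45·0.342105 + 0.55·0.328361 = 0.334546.

0.335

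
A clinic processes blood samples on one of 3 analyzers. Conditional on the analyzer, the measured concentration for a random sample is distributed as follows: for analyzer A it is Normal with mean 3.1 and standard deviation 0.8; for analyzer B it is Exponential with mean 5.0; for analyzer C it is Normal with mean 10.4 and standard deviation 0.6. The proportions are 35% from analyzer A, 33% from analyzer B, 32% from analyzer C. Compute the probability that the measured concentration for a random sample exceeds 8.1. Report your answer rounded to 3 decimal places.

0.385

Conditional on each analyzer, P(X > 8.1): A: 2.05226e-10; B: 0.197899; C: 0.999937.
By total probability, P(X > 8.1) = 0.35·2.05226e-10 + 0.33·0.197899 + 0.32·0.999937 = 0.385286.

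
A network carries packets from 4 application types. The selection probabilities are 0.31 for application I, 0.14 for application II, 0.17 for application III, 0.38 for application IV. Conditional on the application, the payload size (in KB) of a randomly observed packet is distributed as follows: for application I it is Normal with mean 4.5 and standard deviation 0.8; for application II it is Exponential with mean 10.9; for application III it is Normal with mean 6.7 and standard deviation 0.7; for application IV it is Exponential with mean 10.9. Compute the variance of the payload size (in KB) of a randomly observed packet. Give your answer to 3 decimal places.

70.480

Per component, I: μ=4.5, E[X²]=20.89; II: μ=10.9, E[X²]=237.62; III: μ=6.7, E[X²]=45.38; IV: μ=10.9, E[X²]=237.62.
E[X] = 0.31·4.5 + 0.14·10.9 + 0.17·6.7 + 0.38·10.9 = 8.202.
E[X²] = 0.31·20.89 + 0.14·237.62 + 0.17·45.38 + 0.38·237.62 = 137.753.
Var(X) = E[X²] − (E[X])² = 137.753 − 67.2728 = 70.4801.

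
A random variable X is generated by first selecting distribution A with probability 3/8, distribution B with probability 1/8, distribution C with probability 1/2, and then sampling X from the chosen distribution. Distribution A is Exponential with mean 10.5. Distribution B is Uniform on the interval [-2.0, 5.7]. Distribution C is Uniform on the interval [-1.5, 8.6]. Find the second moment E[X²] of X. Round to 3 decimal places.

94.285

For each component E[X²] = Var + (mean)², giving A: 220.5; B: 8.36333; C: 21.1033.
Overall E[X²] = 0.375·220.5 + 0.125·8.36333 + 0.5·21.1033 = 94.2846.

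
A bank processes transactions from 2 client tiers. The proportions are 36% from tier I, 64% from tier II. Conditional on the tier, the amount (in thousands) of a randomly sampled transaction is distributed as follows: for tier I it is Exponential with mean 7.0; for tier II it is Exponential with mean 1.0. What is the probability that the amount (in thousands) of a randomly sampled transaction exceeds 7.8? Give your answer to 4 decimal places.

Conditional on each tier, P(X > 7.8): I: 0.32815; II: 0.000409735.
By total probability, P(X > 7.8) = 0.36·0.32815 + 0.64·0.000409735 = 0.118396.

0.1184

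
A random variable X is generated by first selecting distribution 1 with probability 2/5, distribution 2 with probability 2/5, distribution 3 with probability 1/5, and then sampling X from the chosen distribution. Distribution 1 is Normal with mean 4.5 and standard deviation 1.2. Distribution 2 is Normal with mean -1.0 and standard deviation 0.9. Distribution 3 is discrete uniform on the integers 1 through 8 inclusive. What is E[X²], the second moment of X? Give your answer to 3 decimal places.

For each component E[X²] = Var + (mean)², giving 1: 21.69; 2: 1.81; 3: 25.5.
Overall E[X²] = 0.4·21.69 + 0.4·1.81 + 0.2·25.5 = 14.5.

14.500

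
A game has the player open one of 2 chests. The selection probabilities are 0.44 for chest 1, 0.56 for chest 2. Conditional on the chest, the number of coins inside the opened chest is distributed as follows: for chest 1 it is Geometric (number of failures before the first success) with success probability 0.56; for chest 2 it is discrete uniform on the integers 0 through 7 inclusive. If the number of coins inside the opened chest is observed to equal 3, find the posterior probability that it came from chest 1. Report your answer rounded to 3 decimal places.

Likelihoods P(X=3 | ·): 1: 0.047703; 2: 0.125.
Posterior ∝ prior × likelihood. Numerator for 1: 0.44·0.047703 = 0.0209893.
Normalizing constant: 0.44·0.047703 + 0.56·0.125 = 0.0909893.
P(1 | observation) = 0.0209893 / 0.0909893 = 0.230679.

0.231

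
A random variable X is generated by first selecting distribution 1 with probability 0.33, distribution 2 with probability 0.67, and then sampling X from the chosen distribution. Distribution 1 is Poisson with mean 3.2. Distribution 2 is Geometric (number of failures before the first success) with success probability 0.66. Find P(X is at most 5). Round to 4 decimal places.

0.9642

Conditional on each component, P(X ≤ 5): 1: 0.894592; 2: 0.998455.
By total probability, P(X ≤ 5) = 0.33·0.894592 + 0.67·0.998455 = 0.96418.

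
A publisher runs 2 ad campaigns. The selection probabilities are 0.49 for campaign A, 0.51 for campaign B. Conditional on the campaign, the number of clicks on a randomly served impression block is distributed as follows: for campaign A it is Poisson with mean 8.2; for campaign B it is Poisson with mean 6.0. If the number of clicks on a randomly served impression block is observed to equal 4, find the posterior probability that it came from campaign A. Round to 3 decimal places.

Likelihoods P(X=4 | ·): A: 0.0517404; B: 0.133853.
Posterior ∝ prior × likelihood. Numerator for A: 0.49·0.0517404 = 0.0253528.
Normalizing constant: 0.49·0.0517404 + 0.51·0.133853 = 0.0936176.
P(A | observation) = 0.0253528 / 0.0936176 = 0.270812.

0.271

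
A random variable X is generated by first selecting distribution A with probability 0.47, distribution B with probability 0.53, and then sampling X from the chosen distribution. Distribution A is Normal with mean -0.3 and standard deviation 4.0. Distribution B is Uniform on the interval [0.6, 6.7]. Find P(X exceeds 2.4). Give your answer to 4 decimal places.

0.4910

Conditional on each component, P(X > 2.4): A: 0.249838; B: 0.704918.
By total probability, P(X > 2.4) = 0.47·0.249838 + 0.53·0.704918 = 0.49103.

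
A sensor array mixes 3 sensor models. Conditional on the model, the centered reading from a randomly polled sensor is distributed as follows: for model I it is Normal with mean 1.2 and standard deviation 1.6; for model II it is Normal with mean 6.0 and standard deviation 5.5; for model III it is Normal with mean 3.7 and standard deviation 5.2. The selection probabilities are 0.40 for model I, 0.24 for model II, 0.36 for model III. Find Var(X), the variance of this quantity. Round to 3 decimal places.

Per component, I: μ=1.2, E[X²]=4; II: μ=6, E[X²]=66.25; III: μ=3.7, E[X²]=40.73.
E[X] = 0.4·1.2 + 0.24·6 + 0.36·3.7 = 3.252.
E[X²] = 0.4·4 + 0.24·66.25 + 0.36·40.73 = 32.1628.
Var(X) = E[X²] − (E[X])² = 32.1628 − 10.5755 = 21.5873.

21.587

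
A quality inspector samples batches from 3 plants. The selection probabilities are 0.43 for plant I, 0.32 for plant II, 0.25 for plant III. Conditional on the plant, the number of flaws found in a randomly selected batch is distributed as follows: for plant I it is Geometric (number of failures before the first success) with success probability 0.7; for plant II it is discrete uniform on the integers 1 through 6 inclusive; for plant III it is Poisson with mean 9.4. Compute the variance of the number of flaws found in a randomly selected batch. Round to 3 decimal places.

16.282

Per component, I: μ=0.428571, E[X²]=0.795918; II: μ=3.5, E[X²]=15.1667; III: μ=9.4, E[X²]=97.76.
E[X] = 0.43·0.428571 + 0.32·3.5 + 0.25·9.4 = 3.65429.
E[X²] = 0.43·0.795918 + 0.32·15.1667 + 0.25·97.76 = 29.6356.
Var(X) = E[X²] − (E[X])² = 29.6356 − 13.3538 = 16.2818.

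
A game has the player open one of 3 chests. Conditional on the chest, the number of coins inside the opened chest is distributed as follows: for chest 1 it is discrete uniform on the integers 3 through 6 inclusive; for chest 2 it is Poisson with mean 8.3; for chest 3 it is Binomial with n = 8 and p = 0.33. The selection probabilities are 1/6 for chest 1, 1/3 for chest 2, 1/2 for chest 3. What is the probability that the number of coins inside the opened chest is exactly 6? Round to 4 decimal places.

0.0874

Conditional on each chest, P(X = 6): 1: 0.25; 2: 0.112847; 3: 0.0162327.
By total probability, P(X = 6) = 0.166667·0.25 + 0.333333·0.112847 + 0.5·0.0162327 = 0.0873989.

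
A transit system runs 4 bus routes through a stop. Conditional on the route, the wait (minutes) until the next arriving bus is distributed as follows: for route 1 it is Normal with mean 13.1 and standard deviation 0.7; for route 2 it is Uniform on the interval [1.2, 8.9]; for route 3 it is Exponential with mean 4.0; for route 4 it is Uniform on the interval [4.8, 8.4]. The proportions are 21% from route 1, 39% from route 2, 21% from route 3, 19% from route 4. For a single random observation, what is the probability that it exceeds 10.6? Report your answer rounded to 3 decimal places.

0.225

Conditional on each route, P(X > 10.6): 1: 0.999822; 2: 0; 3: 0.0706512; 4: 0.
By total probability, P(X > 10.6) = 0.21·0.999822 + 0.39·0 + 0.21·0.0706512 + 0.19·0 = 0.224799.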